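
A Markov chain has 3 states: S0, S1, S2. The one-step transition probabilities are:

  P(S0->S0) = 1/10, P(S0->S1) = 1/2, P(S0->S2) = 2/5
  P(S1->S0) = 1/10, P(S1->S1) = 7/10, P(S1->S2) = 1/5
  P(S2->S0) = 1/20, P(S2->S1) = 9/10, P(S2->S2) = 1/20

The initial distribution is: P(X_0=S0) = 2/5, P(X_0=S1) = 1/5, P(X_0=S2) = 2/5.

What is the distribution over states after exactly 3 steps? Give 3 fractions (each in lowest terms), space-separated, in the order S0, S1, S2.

Answer: 1817/20000 1797/2500 3807/20000

Derivation:
Propagating the distribution step by step (d_{t+1} = d_t * P):
d_0 = (S0=2/5, S1=1/5, S2=2/5)
  d_1[S0] = 2/5*1/10 + 1/5*1/10 + 2/5*1/20 = 2/25
  d_1[S1] = 2/5*1/2 + 1/5*7/10 + 2/5*9/10 = 7/10
  d_1[S2] = 2/5*2/5 + 1/5*1/5 + 2/5*1/20 = 11/50
d_1 = (S0=2/25, S1=7/10, S2=11/50)
  d_2[S0] = 2/25*1/10 + 7/10*1/10 + 11/50*1/20 = 89/1000
  d_2[S1] = 2/25*1/2 + 7/10*7/10 + 11/50*9/10 = 91/125
  d_2[S2] = 2/25*2/5 + 7/10*1/5 + 11/50*1/20 = 183/1000
d_2 = (S0=89/1000, S1=91/125, S2=183/1000)
  d_3[S0] = 89/1000*1/10 + 91/125*1/10 + 183/1000*1/20 = 1817/20000
  d_3[S1] = 89/1000*1/2 + 91/125*7/10 + 183/1000*9/10 = 1797/2500
  d_3[S2] = 89/1000*2/5 + 91/125*1/5 + 183/1000*1/20 = 3807/20000
d_3 = (S0=1817/20000, S1=1797/2500, S2=3807/20000)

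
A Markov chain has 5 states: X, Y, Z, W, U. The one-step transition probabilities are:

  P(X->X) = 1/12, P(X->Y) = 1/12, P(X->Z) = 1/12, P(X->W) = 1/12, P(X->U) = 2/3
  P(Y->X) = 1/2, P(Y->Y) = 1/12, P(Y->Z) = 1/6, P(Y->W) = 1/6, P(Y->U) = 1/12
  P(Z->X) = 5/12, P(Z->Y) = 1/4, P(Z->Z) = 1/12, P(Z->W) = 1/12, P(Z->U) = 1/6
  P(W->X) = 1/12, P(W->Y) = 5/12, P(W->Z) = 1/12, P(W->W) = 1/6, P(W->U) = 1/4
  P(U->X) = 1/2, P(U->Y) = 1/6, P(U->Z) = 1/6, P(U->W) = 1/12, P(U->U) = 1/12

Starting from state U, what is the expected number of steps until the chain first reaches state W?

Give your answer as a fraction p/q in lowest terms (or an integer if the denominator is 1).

Let h_i = expected steps to first reach W from state i.
Boundary: h_W = 0.
First-step equations for the other states:
  h_X = 1 + 1/12*h_X + 1/12*h_Y + 1/12*h_Z + 1/12*h_W + 2/3*h_U
  h_Y = 1 + 1/2*h_X + 1/12*h_Y + 1/6*h_Z + 1/6*h_W + 1/12*h_U
  h_Z = 1 + 5/12*h_X + 1/4*h_Y + 1/12*h_Z + 1/12*h_W + 1/6*h_U
  h_U = 1 + 1/2*h_X + 1/6*h_Y + 1/6*h_Z + 1/12*h_W + 1/12*h_U

Substituting h_W = 0 and rearranging gives the linear system (I - Q) h = 1:
  [11/12, -1/12, -1/12, -2/3] . (h_X, h_Y, h_Z, h_U) = 1
  [-1/2, 11/12, -1/6, -1/12] . (h_X, h_Y, h_Z, h_U) = 1
  [-5/12, -1/4, 11/12, -1/6] . (h_X, h_Y, h_Z, h_U) = 1
  [-1/2, -1/6, -1/6, 11/12] . (h_X, h_Y, h_Z, h_U) = 1

Solving yields:
  h_X = 2874/271
  h_Y = 2640/271
  h_Z = 2842/271
  h_U = 2860/271

Starting state is U, so the expected hitting time is h_U = 2860/271.

Answer: 2860/271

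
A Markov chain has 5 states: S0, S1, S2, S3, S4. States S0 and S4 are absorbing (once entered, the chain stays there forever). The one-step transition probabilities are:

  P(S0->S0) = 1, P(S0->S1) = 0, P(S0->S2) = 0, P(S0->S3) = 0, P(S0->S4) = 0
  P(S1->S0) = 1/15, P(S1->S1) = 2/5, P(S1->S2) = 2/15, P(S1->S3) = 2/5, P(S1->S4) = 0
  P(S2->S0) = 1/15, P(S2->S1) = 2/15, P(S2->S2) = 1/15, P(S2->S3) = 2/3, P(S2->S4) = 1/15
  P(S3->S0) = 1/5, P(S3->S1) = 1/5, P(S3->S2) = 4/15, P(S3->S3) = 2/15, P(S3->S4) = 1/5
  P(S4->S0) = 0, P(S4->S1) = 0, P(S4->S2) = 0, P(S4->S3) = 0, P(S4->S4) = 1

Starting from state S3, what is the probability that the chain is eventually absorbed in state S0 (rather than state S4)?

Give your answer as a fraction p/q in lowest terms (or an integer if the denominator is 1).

Let a_i = P(absorbed in S0 | start in state i).
Boundary conditions: a_S0 = 1, a_S4 = 0.
For each transient state i, a_i = sum_j P(i->j) * a_j:
  a_S1 = 1/15*a_S0 + 2/5*a_S1 + 2/15*a_S2 + 2/5*a_S3 + 0*a_S4
  a_S2 = 1/15*a_S0 + 2/15*a_S1 + 1/15*a_S2 + 2/3*a_S3 + 1/15*a_S4
  a_S3 = 1/5*a_S0 + 1/5*a_S1 + 4/15*a_S2 + 2/15*a_S3 + 1/5*a_S4

Substituting a_S0 = 1 and a_S4 = 0, rearrange to (I - Q) a = r where r[i] = P(i -> S0):
  [3/5, -2/15, -2/5] . (a_S1, a_S2, a_S3) = 1/15
  [-2/15, 14/15, -2/3] . (a_S1, a_S2, a_S3) = 1/15
  [-1/5, -4/15, 13/15] . (a_S1, a_S2, a_S3) = 1/5

Solving yields:
  a_S1 = 252/433
  a_S2 = 461/866
  a_S3 = 229/433

Starting state is S3, so the absorption probability is a_S3 = 229/433.

Answer: 229/433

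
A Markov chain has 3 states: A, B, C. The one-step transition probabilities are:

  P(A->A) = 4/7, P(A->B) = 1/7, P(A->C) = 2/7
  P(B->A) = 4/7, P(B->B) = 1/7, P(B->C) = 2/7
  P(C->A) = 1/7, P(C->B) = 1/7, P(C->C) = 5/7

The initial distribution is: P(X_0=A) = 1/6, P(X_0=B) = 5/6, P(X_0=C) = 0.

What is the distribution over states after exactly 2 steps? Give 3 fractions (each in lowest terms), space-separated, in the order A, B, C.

Propagating the distribution step by step (d_{t+1} = d_t * P):
d_0 = (A=1/6, B=5/6, C=0)
  d_1[A] = 1/6*4/7 + 5/6*4/7 + 0*1/7 = 4/7
  d_1[B] = 1/6*1/7 + 5/6*1/7 + 0*1/7 = 1/7
  d_1[C] = 1/6*2/7 + 5/6*2/7 + 0*5/7 = 2/7
d_1 = (A=4/7, B=1/7, C=2/7)
  d_2[A] = 4/7*4/7 + 1/7*4/7 + 2/7*1/7 = 22/49
  d_2[B] = 4/7*1/7 + 1/7*1/7 + 2/7*1/7 = 1/7
  d_2[C] = 4/7*2/7 + 1/7*2/7 + 2/7*5/7 = 20/49
d_2 = (A=22/49, B=1/7, C=20/49)

Answer: 22/49 1/7 20/49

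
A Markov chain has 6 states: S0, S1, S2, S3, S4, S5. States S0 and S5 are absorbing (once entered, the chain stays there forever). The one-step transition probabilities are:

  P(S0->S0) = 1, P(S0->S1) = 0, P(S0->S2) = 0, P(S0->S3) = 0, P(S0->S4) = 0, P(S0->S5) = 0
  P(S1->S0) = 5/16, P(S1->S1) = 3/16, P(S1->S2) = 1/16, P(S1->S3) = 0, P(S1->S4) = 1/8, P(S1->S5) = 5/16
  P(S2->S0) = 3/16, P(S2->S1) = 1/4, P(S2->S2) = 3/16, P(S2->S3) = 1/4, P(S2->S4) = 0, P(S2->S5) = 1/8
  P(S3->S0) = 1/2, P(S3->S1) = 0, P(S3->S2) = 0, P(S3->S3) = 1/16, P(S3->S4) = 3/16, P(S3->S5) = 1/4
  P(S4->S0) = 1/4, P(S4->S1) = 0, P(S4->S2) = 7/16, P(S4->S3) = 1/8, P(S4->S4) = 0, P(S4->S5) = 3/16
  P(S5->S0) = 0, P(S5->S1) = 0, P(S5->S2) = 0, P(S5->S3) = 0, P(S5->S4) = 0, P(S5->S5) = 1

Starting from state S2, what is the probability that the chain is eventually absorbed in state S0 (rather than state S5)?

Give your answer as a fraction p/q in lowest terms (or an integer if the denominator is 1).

Let a_i = P(absorbed in S0 | start in state i).
Boundary conditions: a_S0 = 1, a_S5 = 0.
For each transient state i, a_i = sum_j P(i->j) * a_j:
  a_S1 = 5/16*a_S0 + 3/16*a_S1 + 1/16*a_S2 + 0*a_S3 + 1/8*a_S4 + 5/16*a_S5
  a_S2 = 3/16*a_S0 + 1/4*a_S1 + 3/16*a_S2 + 1/4*a_S3 + 0*a_S4 + 1/8*a_S5
  a_S3 = 1/2*a_S0 + 0*a_S1 + 0*a_S2 + 1/16*a_S3 + 3/16*a_S4 + 1/4*a_S5
  a_S4 = 1/4*a_S0 + 0*a_S1 + 7/16*a_S2 + 1/8*a_S3 + 0*a_S4 + 3/16*a_S5

Substituting a_S0 = 1 and a_S5 = 0, rearrange to (I - Q) a = r where r[i] = P(i -> S0):
  [13/16, -1/16, 0, -1/8] . (a_S1, a_S2, a_S3, a_S4) = 5/16
  [-1/4, 13/16, -1/4, 0] . (a_S1, a_S2, a_S3, a_S4) = 3/16
  [0, 0, 15/16, -3/16] . (a_S1, a_S2, a_S3, a_S4) = 1/2
  [0, -7/16, -1/8, 1] . (a_S1, a_S2, a_S3, a_S4) = 1/4

Solving yields:
  a_S1 = 9553/18339
  a_S2 = 10847/18339
  a_S3 = 23891/36678
  a_S4 = 21647/36678

Starting state is S2, so the absorption probability is a_S2 = 10847/18339.

Answer: 10847/18339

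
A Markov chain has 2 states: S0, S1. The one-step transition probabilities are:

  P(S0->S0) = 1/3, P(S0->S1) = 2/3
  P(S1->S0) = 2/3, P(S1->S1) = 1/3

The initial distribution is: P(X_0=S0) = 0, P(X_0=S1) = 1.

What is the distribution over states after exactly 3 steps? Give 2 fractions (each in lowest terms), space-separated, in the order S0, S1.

Answer: 14/27 13/27

Derivation:
Propagating the distribution step by step (d_{t+1} = d_t * P):
d_0 = (S0=0, S1=1)
  d_1[S0] = 0*1/3 + 1*2/3 = 2/3
  d_1[S1] = 0*2/3 + 1*1/3 = 1/3
d_1 = (S0=2/3, S1=1/3)
  d_2[S0] = 2/3*1/3 + 1/3*2/3 = 4/9
  d_2[S1] = 2/3*2/3 + 1/3*1/3 = 5/9
d_2 = (S0=4/9, S1=5/9)
  d_3[S0] = 4/9*1/3 + 5/9*2/3 = 14/27
  d_3[S1] = 4/9*2/3 + 5/9*1/3 = 13/27
d_3 = (S0=14/27, S1=13/27)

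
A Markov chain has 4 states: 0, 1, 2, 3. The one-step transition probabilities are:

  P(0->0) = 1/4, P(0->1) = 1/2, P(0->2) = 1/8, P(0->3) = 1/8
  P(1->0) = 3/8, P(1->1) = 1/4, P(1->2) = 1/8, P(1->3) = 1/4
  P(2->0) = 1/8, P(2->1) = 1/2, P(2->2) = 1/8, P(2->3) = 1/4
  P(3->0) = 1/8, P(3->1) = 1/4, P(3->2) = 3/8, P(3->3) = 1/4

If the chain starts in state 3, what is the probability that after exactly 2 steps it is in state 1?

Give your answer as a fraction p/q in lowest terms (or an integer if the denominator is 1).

Answer: 3/8

Derivation:
Computing P^2 by repeated multiplication:
P^1 =
  0: [1/4, 1/2, 1/8, 1/8]
  1: [3/8, 1/4, 1/8, 1/4]
  2: [1/8, 1/2, 1/8, 1/4]
  3: [1/8, 1/4, 3/8, 1/4]
P^2 =
  0: [9/32, 11/32, 5/32, 7/32]
  1: [15/64, 3/8, 3/16, 13/64]
  2: [17/64, 5/16, 3/16, 15/64]
  3: [13/64, 3/8, 3/16, 15/64]

(P^2)[3 -> 1] = 3/8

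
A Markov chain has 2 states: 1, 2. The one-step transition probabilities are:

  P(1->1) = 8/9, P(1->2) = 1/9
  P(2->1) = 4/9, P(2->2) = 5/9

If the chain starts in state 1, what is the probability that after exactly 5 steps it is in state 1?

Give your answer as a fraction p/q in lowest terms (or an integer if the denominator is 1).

Computing P^5 by repeated multiplication:
P^1 =
  1: [8/9, 1/9]
  2: [4/9, 5/9]
P^2 =
  1: [68/81, 13/81]
  2: [52/81, 29/81]
P^3 =
  1: [596/729, 133/729]
  2: [532/729, 197/729]
P^4 =
  1: [5300/6561, 1261/6561]
  2: [5044/6561, 1517/6561]
P^5 =
  1: [47444/59049, 11605/59049]
  2: [46420/59049, 12629/59049]

(P^5)[1 -> 1] = 47444/59049

Answer: 47444/59049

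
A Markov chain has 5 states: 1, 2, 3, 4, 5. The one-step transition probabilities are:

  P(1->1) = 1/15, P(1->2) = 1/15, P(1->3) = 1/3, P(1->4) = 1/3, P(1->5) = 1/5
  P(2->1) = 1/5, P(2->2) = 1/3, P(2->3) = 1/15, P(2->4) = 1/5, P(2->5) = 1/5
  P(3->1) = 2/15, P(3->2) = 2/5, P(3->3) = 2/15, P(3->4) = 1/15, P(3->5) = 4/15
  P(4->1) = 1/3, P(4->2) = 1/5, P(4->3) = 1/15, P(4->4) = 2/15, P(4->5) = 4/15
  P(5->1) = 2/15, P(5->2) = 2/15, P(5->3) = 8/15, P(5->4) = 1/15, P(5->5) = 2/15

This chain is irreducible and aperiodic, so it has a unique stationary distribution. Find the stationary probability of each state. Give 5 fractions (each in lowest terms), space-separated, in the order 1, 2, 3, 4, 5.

Answer: 10181/60272 14497/60272 13579/60272 9285/60272 6365/30136

Derivation:
The stationary distribution satisfies pi = pi * P, i.e.:
  pi_1 = 1/15*pi_1 + 1/5*pi_2 + 2/15*pi_3 + 1/3*pi_4 + 2/15*pi_5
  pi_2 = 1/15*pi_1 + 1/3*pi_2 + 2/5*pi_3 + 1/5*pi_4 + 2/15*pi_5
  pi_3 = 1/3*pi_1 + 1/15*pi_2 + 2/15*pi_3 + 1/15*pi_4 + 8/15*pi_5
  pi_4 = 1/3*pi_1 + 1/5*pi_2 + 1/15*pi_3 + 2/15*pi_4 + 1/15*pi_5
  pi_5 = 1/5*pi_1 + 1/5*pi_2 + 4/15*pi_3 + 4/15*pi_4 + 2/15*pi_5
with normalization: pi_1 + pi_2 + pi_3 + pi_4 + pi_5 = 1.

Using the first 4 balance equations plus normalization, the linear system A*pi = b is:
  [-14/15, 1/5, 2/15, 1/3, 2/15] . pi = 0
  [1/15, -2/3, 2/5, 1/5, 2/15] . pi = 0
  [1/3, 1/15, -13/15, 1/15, 8/15] . pi = 0
  [1/3, 1/5, 1/15, -13/15, 1/15] . pi = 0
  [1, 1, 1, 1, 1] . pi = 1

Solving yields:
  pi_1 = 10181/60272
  pi_2 = 14497/60272
  pi_3 = 13579/60272
  pi_4 = 9285/60272
  pi_5 = 6365/30136

Verification (pi * P):
  10181/60272*1/15 + 14497/60272*1/5 + 13579/60272*2/15 + 9285/60272*1/3 + 6365/30136*2/15 = 10181/60272 = pi_1  (ok)
  10181/60272*1/15 + 14497/60272*1/3 + 13579/60272*2/5 + 9285/60272*1/5 + 6365/30136*2/15 = 14497/60272 = pi_2  (ok)
  10181/60272*1/3 + 14497/60272*1/15 + 13579/60272*2/15 + 9285/60272*1/15 + 6365/30136*8/15 = 13579/60272 = pi_3  (ok)
  10181/60272*1/3 + 14497/60272*1/5 + 13579/60272*1/15 + 9285/60272*2/15 + 6365/30136*1/15 = 9285/60272 = pi_4  (ok)
  10181/60272*1/5 + 14497/60272*1/5 + 13579/60272*4/15 + 9285/60272*4/15 + 6365/30136*2/15 = 6365/30136 = pi_5  (ok)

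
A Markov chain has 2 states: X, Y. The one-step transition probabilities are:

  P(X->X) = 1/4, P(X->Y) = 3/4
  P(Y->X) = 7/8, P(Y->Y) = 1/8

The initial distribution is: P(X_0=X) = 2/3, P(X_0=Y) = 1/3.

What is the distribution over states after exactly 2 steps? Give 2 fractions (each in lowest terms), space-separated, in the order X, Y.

Answer: 113/192 79/192

Derivation:
Propagating the distribution step by step (d_{t+1} = d_t * P):
d_0 = (X=2/3, Y=1/3)
  d_1[X] = 2/3*1/4 + 1/3*7/8 = 11/24
  d_1[Y] = 2/3*3/4 + 1/3*1/8 = 13/24
d_1 = (X=11/24, Y=13/24)
  d_2[X] = 11/24*1/4 + 13/24*7/8 = 113/192
  d_2[Y] = 11/24*3/4 + 13/24*1/8 = 79/192
d_2 = (X=113/192, Y=79/192)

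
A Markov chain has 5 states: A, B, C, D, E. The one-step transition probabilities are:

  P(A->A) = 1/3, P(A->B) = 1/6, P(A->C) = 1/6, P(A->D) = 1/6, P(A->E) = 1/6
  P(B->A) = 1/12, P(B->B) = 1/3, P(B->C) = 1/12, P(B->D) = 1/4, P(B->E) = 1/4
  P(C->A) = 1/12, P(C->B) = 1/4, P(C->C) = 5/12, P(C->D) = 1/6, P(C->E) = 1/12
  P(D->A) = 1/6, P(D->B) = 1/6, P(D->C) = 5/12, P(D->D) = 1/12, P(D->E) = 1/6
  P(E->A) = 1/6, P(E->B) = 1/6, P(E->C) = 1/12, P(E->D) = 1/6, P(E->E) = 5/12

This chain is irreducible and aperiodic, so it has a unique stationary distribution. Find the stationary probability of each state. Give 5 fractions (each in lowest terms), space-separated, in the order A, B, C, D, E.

The stationary distribution satisfies pi = pi * P, i.e.:
  pi_A = 1/3*pi_A + 1/12*pi_B + 1/12*pi_C + 1/6*pi_D + 1/6*pi_E
  pi_B = 1/6*pi_A + 1/3*pi_B + 1/4*pi_C + 1/6*pi_D + 1/6*pi_E
  pi_C = 1/6*pi_A + 1/12*pi_B + 5/12*pi_C + 5/12*pi_D + 1/12*pi_E
  pi_D = 1/6*pi_A + 1/4*pi_B + 1/6*pi_C + 1/12*pi_D + 1/6*pi_E
  pi_E = 1/6*pi_A + 1/4*pi_B + 1/12*pi_C + 1/6*pi_D + 5/12*pi_E
with normalization: pi_A + pi_B + pi_C + pi_D + pi_E = 1.

Using the first 4 balance equations plus normalization, the linear system A*pi = b is:
  [-2/3, 1/12, 1/12, 1/6, 1/6] . pi = 0
  [1/6, -2/3, 1/4, 1/6, 1/6] . pi = 0
  [1/6, 1/12, -7/12, 5/12, 1/12] . pi = 0
  [1/6, 1/4, 1/6, -11/12, 1/6] . pi = 0
  [1, 1, 1, 1, 1] . pi = 1

Solving yields:
  pi_A = 1625/10503
  pi_B = 2342/10503
  pi_C = 2414/10503
  pi_D = 1796/10503
  pi_E = 2326/10503

Verification (pi * P):
  1625/10503*1/3 + 2342/10503*1/12 + 2414/10503*1/12 + 1796/10503*1/6 + 2326/10503*1/6 = 1625/10503 = pi_A  (ok)
  1625/10503*1/6 + 2342/10503*1/3 + 2414/10503*1/4 + 1796/10503*1/6 + 2326/10503*1/6 = 2342/10503 = pi_B  (ok)
  1625/10503*1/6 + 2342/10503*1/12 + 2414/10503*5/12 + 1796/10503*5/12 + 2326/10503*1/12 = 2414/10503 = pi_C  (ok)
  1625/10503*1/6 + 2342/10503*1/4 + 2414/10503*1/6 + 1796/10503*1/12 + 2326/10503*1/6 = 1796/10503 = pi_D  (ok)
  1625/10503*1/6 + 2342/10503*1/4 + 2414/10503*1/12 + 1796/10503*1/6 + 2326/10503*5/12 = 2326/10503 = pi_E  (ok)

Answer: 1625/10503 2342/10503 2414/10503 1796/10503 2326/10503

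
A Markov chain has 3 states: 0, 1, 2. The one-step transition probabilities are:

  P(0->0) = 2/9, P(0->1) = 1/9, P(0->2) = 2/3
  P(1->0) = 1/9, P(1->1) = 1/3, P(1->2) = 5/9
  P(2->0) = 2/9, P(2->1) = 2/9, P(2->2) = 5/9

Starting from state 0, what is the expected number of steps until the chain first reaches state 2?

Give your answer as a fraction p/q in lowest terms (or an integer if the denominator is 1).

Answer: 63/41

Derivation:
Let h_i = expected steps to first reach 2 from state i.
Boundary: h_2 = 0.
First-step equations for the other states:
  h_0 = 1 + 2/9*h_0 + 1/9*h_1 + 2/3*h_2
  h_1 = 1 + 1/9*h_0 + 1/3*h_1 + 5/9*h_2

Substituting h_2 = 0 and rearranging gives the linear system (I - Q) h = 1:
  [7/9, -1/9] . (h_0, h_1) = 1
  [-1/9, 2/3] . (h_0, h_1) = 1

Solving yields:
  h_0 = 63/41
  h_1 = 72/41

Starting state is 0, so the expected hitting time is h_0 = 63/41.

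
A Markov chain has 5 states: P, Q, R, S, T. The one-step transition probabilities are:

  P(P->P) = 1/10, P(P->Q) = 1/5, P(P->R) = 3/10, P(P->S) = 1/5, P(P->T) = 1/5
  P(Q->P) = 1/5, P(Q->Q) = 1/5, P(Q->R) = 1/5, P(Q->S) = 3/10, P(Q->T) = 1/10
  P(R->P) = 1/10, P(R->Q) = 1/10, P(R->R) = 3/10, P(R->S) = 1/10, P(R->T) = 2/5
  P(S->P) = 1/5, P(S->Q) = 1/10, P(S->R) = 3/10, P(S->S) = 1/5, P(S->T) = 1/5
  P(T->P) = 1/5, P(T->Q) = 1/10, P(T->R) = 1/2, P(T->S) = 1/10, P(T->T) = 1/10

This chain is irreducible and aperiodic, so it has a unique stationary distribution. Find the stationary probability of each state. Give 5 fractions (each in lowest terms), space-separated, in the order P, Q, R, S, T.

Answer: 1588/10481 1341/10481 3494/10481 1639/10481 2419/10481

Derivation:
The stationary distribution satisfies pi = pi * P, i.e.:
  pi_P = 1/10*pi_P + 1/5*pi_Q + 1/10*pi_R + 1/5*pi_S + 1/5*pi_T
  pi_Q = 1/5*pi_P + 1/5*pi_Q + 1/10*pi_R + 1/10*pi_S + 1/10*pi_T
  pi_R = 3/10*pi_P + 1/5*pi_Q + 3/10*pi_R + 3/10*pi_S + 1/2*pi_T
  pi_S = 1/5*pi_P + 3/10*pi_Q + 1/10*pi_R + 1/5*pi_S + 1/10*pi_T
  pi_T = 1/5*pi_P + 1/10*pi_Q + 2/5*pi_R + 1/5*pi_S + 1/10*pi_T
with normalization: pi_P + pi_Q + pi_R + pi_S + pi_T = 1.

Using the first 4 balance equations plus normalization, the linear system A*pi = b is:
  [-9/10, 1/5, 1/10, 1/5, 1/5] . pi = 0
  [1/5, -4/5, 1/10, 1/10, 1/10] . pi = 0
  [3/10, 1/5, -7/10, 3/10, 1/2] . pi = 0
  [1/5, 3/10, 1/10, -4/5, 1/10] . pi = 0
  [1, 1, 1, 1, 1] . pi = 1

Solving yields:
  pi_P = 1588/10481
  pi_Q = 1341/10481
  pi_R = 3494/10481
  pi_S = 1639/10481
  pi_T = 2419/10481

Verification (pi * P):
  1588/10481*1/10 + 1341/10481*1/5 + 3494/10481*1/10 + 1639/10481*1/5 + 2419/10481*1/5 = 1588/10481 = pi_P  (ok)
  1588/10481*1/5 + 1341/10481*1/5 + 3494/10481*1/10 + 1639/10481*1/10 + 2419/10481*1/10 = 1341/10481 = pi_Q  (ok)
  1588/10481*3/10 + 1341/10481*1/5 + 3494/10481*3/10 + 1639/10481*3/10 + 2419/10481*1/2 = 3494/10481 = pi_R  (ok)
  1588/10481*1/5 + 1341/10481*3/10 + 3494/10481*1/10 + 1639/10481*1/5 + 2419/10481*1/10 = 1639/10481 = pi_S  (ok)
  1588/10481*1/5 + 1341/10481*1/10 + 3494/10481*2/5 + 1639/10481*1/5 + 2419/10481*1/10 = 2419/10481 = pi_T  (ok)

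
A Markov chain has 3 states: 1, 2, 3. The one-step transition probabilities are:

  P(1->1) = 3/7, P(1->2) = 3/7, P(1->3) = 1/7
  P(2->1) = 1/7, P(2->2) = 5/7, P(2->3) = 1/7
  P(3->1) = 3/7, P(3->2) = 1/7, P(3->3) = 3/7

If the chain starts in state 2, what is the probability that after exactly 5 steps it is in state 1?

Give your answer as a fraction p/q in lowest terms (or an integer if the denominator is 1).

Answer: 4665/16807

Derivation:
Computing P^5 by repeated multiplication:
P^1 =
  1: [3/7, 3/7, 1/7]
  2: [1/7, 5/7, 1/7]
  3: [3/7, 1/7, 3/7]
P^2 =
  1: [15/49, 25/49, 9/49]
  2: [11/49, 29/49, 9/49]
  3: [19/49, 17/49, 13/49]
P^3 =
  1: [97/343, 179/343, 67/343]
  2: [89/343, 187/343, 67/343]
  3: [113/343, 155/343, 75/343]
P^4 =
  1: [671/2401, 179/343, 477/2401]
  2: [655/2401, 1269/2401, 477/2401]
  3: [719/2401, 1189/2401, 493/2401]
P^5 =
  1: [671/2401, 8755/16807, 3355/16807]
  2: [4665/16807, 8787/16807, 3355/16807]
  3: [4825/16807, 8595/16807, 3387/16807]

(P^5)[2 -> 1] = 4665/16807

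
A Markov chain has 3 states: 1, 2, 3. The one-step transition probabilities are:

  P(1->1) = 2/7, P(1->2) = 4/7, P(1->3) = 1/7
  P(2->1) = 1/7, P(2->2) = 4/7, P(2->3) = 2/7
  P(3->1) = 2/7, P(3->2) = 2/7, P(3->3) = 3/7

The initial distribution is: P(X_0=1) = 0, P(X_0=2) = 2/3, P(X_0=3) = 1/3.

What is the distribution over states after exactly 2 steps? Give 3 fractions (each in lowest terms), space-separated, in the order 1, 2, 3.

Propagating the distribution step by step (d_{t+1} = d_t * P):
d_0 = (1=0, 2=2/3, 3=1/3)
  d_1[1] = 0*2/7 + 2/3*1/7 + 1/3*2/7 = 4/21
  d_1[2] = 0*4/7 + 2/3*4/7 + 1/3*2/7 = 10/21
  d_1[3] = 0*1/7 + 2/3*2/7 + 1/3*3/7 = 1/3
d_1 = (1=4/21, 2=10/21, 3=1/3)
  d_2[1] = 4/21*2/7 + 10/21*1/7 + 1/3*2/7 = 32/147
  d_2[2] = 4/21*4/7 + 10/21*4/7 + 1/3*2/7 = 10/21
  d_2[3] = 4/21*1/7 + 10/21*2/7 + 1/3*3/7 = 15/49
d_2 = (1=32/147, 2=10/21, 3=15/49)

Answer: 32/147 10/21 15/49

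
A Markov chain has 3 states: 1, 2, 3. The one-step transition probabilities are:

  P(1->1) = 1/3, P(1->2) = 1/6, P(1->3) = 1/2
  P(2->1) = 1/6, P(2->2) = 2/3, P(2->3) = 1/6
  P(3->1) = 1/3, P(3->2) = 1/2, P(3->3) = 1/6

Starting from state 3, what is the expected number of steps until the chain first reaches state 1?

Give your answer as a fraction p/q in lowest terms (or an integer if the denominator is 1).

Let h_i = expected steps to first reach 1 from state i.
Boundary: h_1 = 0.
First-step equations for the other states:
  h_2 = 1 + 1/6*h_1 + 2/3*h_2 + 1/6*h_3
  h_3 = 1 + 1/3*h_1 + 1/2*h_2 + 1/6*h_3

Substituting h_1 = 0 and rearranging gives the linear system (I - Q) h = 1:
  [1/3, -1/6] . (h_2, h_3) = 1
  [-1/2, 5/6] . (h_2, h_3) = 1

Solving yields:
  h_2 = 36/7
  h_3 = 30/7

Starting state is 3, so the expected hitting time is h_3 = 30/7.

Answer: 30/7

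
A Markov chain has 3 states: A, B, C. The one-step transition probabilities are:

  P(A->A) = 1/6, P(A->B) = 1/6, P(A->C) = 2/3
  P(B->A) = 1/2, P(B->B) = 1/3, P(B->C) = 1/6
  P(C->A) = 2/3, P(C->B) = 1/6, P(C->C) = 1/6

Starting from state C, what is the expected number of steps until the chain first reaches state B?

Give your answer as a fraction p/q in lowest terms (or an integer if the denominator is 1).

Let h_i = expected steps to first reach B from state i.
Boundary: h_B = 0.
First-step equations for the other states:
  h_A = 1 + 1/6*h_A + 1/6*h_B + 2/3*h_C
  h_C = 1 + 2/3*h_A + 1/6*h_B + 1/6*h_C

Substituting h_B = 0 and rearranging gives the linear system (I - Q) h = 1:
  [5/6, -2/3] . (h_A, h_C) = 1
  [-2/3, 5/6] . (h_A, h_C) = 1

Solving yields:
  h_A = 6
  h_C = 6

Starting state is C, so the expected hitting time is h_C = 6.

Answer: 6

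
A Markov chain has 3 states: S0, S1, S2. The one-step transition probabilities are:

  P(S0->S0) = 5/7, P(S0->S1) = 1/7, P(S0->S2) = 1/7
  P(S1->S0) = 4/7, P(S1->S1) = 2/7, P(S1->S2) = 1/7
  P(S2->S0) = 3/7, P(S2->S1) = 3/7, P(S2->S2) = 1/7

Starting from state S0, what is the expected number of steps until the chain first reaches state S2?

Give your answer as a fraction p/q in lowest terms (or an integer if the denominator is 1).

Answer: 7

Derivation:
Let h_i = expected steps to first reach S2 from state i.
Boundary: h_S2 = 0.
First-step equations for the other states:
  h_S0 = 1 + 5/7*h_S0 + 1/7*h_S1 + 1/7*h_S2
  h_S1 = 1 + 4/7*h_S0 + 2/7*h_S1 + 1/7*h_S2

Substituting h_S2 = 0 and rearranging gives the linear system (I - Q) h = 1:
  [2/7, -1/7] . (h_S0, h_S1) = 1
  [-4/7, 5/7] . (h_S0, h_S1) = 1

Solving yields:
  h_S0 = 7
  h_S1 = 7

Starting state is S0, so the expected hitting time is h_S0 = 7.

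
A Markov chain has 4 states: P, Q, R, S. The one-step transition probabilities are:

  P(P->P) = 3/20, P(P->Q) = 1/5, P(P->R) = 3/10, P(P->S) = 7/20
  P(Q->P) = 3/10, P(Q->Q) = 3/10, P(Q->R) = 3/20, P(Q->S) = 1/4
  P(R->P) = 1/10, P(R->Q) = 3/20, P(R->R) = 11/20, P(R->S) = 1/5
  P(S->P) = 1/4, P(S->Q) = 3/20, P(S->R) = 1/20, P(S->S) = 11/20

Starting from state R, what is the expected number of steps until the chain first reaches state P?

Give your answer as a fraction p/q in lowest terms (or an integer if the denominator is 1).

Answer: 4420/811

Derivation:
Let h_i = expected steps to first reach P from state i.
Boundary: h_P = 0.
First-step equations for the other states:
  h_Q = 1 + 3/10*h_P + 3/10*h_Q + 3/20*h_R + 1/4*h_S
  h_R = 1 + 1/10*h_P + 3/20*h_Q + 11/20*h_R + 1/5*h_S
  h_S = 1 + 1/4*h_P + 3/20*h_Q + 1/20*h_R + 11/20*h_S

Substituting h_P = 0 and rearranging gives the linear system (I - Q) h = 1:
  [7/10, -3/20, -1/4] . (h_Q, h_R, h_S) = 1
  [-3/20, 9/20, -1/5] . (h_Q, h_R, h_S) = 1
  [-3/20, -1/20, 9/20] . (h_Q, h_R, h_S) = 1

Solving yields:
  h_Q = 3320/811
  h_R = 4420/811
  h_S = 3400/811

Starting state is R, so the expected hitting time is h_R = 4420/811.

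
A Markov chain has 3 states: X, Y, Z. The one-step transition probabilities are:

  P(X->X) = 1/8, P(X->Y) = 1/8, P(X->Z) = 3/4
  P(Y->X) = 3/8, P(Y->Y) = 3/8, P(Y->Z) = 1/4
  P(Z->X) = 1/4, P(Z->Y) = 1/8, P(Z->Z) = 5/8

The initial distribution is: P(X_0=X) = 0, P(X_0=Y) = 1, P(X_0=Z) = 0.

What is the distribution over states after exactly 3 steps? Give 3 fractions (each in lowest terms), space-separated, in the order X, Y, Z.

Propagating the distribution step by step (d_{t+1} = d_t * P):
d_0 = (X=0, Y=1, Z=0)
  d_1[X] = 0*1/8 + 1*3/8 + 0*1/4 = 3/8
  d_1[Y] = 0*1/8 + 1*3/8 + 0*1/8 = 3/8
  d_1[Z] = 0*3/4 + 1*1/4 + 0*5/8 = 1/4
d_1 = (X=3/8, Y=3/8, Z=1/4)
  d_2[X] = 3/8*1/8 + 3/8*3/8 + 1/4*1/4 = 1/4
  d_2[Y] = 3/8*1/8 + 3/8*3/8 + 1/4*1/8 = 7/32
  d_2[Z] = 3/8*3/4 + 3/8*1/4 + 1/4*5/8 = 17/32
d_2 = (X=1/4, Y=7/32, Z=17/32)
  d_3[X] = 1/4*1/8 + 7/32*3/8 + 17/32*1/4 = 63/256
  d_3[Y] = 1/4*1/8 + 7/32*3/8 + 17/32*1/8 = 23/128
  d_3[Z] = 1/4*3/4 + 7/32*1/4 + 17/32*5/8 = 147/256
d_3 = (X=63/256, Y=23/128, Z=147/256)

Answer: 63/256 23/128 147/256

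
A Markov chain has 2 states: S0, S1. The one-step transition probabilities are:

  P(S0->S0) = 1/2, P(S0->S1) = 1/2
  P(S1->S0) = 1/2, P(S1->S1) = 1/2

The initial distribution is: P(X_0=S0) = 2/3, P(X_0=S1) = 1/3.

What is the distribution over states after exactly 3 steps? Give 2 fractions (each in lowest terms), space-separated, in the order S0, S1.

Propagating the distribution step by step (d_{t+1} = d_t * P):
d_0 = (S0=2/3, S1=1/3)
  d_1[S0] = 2/3*1/2 + 1/3*1/2 = 1/2
  d_1[S1] = 2/3*1/2 + 1/3*1/2 = 1/2
d_1 = (S0=1/2, S1=1/2)
  d_2[S0] = 1/2*1/2 + 1/2*1/2 = 1/2
  d_2[S1] = 1/2*1/2 + 1/2*1/2 = 1/2
d_2 = (S0=1/2, S1=1/2)
  d_3[S0] = 1/2*1/2 + 1/2*1/2 = 1/2
  d_3[S1] = 1/2*1/2 + 1/2*1/2 = 1/2
d_3 = (S0=1/2, S1=1/2)

Answer: 1/2 1/2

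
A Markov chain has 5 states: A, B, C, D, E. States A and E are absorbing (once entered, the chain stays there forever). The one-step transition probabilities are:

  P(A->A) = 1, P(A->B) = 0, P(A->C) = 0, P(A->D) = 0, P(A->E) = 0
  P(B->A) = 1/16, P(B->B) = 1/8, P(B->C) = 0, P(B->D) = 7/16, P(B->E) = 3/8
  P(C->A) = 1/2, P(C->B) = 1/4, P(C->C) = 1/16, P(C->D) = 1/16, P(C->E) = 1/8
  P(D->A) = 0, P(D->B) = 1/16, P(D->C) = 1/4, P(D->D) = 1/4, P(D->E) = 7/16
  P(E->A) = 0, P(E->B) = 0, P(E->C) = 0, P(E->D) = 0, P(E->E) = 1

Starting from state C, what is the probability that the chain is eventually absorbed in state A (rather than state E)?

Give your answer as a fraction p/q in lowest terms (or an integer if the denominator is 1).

Let a_i = P(absorbed in A | start in state i).
Boundary conditions: a_A = 1, a_E = 0.
For each transient state i, a_i = sum_j P(i->j) * a_j:
  a_B = 1/16*a_A + 1/8*a_B + 0*a_C + 7/16*a_D + 3/8*a_E
  a_C = 1/2*a_A + 1/4*a_B + 1/16*a_C + 1/16*a_D + 1/8*a_E
  a_D = 0*a_A + 1/16*a_B + 1/4*a_C + 1/4*a_D + 7/16*a_E

Substituting a_A = 1 and a_E = 0, rearrange to (I - Q) a = r where r[i] = P(i -> A):
  [7/8, 0, -7/16] . (a_B, a_C, a_D) = 1/16
  [-1/4, 15/16, -1/16] . (a_B, a_C, a_D) = 1/2
  [-1/16, -1/4, 3/4] . (a_B, a_C, a_D) = 0

Solving yields:
  a_B = 400/2247
  a_C = 191/321
  a_D = 479/2247

Starting state is C, so the absorption probability is a_C = 191/321.

Answer: 191/321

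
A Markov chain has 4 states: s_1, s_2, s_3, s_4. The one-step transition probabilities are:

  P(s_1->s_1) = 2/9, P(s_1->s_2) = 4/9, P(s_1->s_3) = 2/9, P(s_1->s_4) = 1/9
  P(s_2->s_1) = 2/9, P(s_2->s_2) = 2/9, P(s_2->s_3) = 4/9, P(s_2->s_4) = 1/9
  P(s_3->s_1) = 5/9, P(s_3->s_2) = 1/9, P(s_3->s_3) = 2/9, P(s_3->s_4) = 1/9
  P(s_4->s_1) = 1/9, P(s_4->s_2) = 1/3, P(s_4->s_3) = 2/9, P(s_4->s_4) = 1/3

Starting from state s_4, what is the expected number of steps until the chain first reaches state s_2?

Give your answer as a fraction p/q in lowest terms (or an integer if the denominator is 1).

Let h_i = expected steps to first reach s_2 from state i.
Boundary: h_s_2 = 0.
First-step equations for the other states:
  h_s_1 = 1 + 2/9*h_s_1 + 4/9*h_s_2 + 2/9*h_s_3 + 1/9*h_s_4
  h_s_3 = 1 + 5/9*h_s_1 + 1/9*h_s_2 + 2/9*h_s_3 + 1/9*h_s_4
  h_s_4 = 1 + 1/9*h_s_1 + 1/3*h_s_2 + 2/9*h_s_3 + 1/3*h_s_4

Substituting h_s_2 = 0 and rearranging gives the linear system (I - Q) h = 1:
  [7/9, -2/9, -1/9] . (h_s_1, h_s_3, h_s_4) = 1
  [-5/9, 7/9, -1/9] . (h_s_1, h_s_3, h_s_4) = 1
  [-1/9, -2/9, 2/3] . (h_s_1, h_s_3, h_s_4) = 1

Solving yields:
  h_s_1 = 189/67
  h_s_3 = 252/67
  h_s_4 = 216/67

Starting state is s_4, so the expected hitting time is h_s_4 = 216/67.

Answer: 216/67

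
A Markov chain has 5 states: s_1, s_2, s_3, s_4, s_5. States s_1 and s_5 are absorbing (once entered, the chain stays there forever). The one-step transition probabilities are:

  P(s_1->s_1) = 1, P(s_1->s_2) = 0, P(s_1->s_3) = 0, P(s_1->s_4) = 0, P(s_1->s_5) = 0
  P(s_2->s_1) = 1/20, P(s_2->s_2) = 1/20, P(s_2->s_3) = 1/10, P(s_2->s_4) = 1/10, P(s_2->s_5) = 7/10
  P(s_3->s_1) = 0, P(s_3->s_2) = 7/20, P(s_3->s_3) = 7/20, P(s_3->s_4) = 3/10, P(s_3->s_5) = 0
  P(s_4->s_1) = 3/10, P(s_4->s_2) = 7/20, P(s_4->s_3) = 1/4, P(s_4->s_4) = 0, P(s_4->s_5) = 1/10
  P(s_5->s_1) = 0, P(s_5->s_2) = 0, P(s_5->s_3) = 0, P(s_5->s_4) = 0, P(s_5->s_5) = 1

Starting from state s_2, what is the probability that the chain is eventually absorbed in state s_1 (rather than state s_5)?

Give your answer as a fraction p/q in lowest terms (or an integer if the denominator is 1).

Answer: 229/1877

Derivation:
Let a_i = P(absorbed in s_1 | start in state i).
Boundary conditions: a_s_1 = 1, a_s_5 = 0.
For each transient state i, a_i = sum_j P(i->j) * a_j:
  a_s_2 = 1/20*a_s_1 + 1/20*a_s_2 + 1/10*a_s_3 + 1/10*a_s_4 + 7/10*a_s_5
  a_s_3 = 0*a_s_1 + 7/20*a_s_2 + 7/20*a_s_3 + 3/10*a_s_4 + 0*a_s_5
  a_s_4 = 3/10*a_s_1 + 7/20*a_s_2 + 1/4*a_s_3 + 0*a_s_4 + 1/10*a_s_5

Substituting a_s_1 = 1 and a_s_5 = 0, rearrange to (I - Q) a = r where r[i] = P(i -> s_1):
  [19/20, -1/10, -1/10] . (a_s_2, a_s_3, a_s_4) = 1/20
  [-7/20, 13/20, -3/10] . (a_s_2, a_s_3, a_s_4) = 0
  [-7/20, -1/4, 1] . (a_s_2, a_s_3, a_s_4) = 3/10

Solving yields:
  a_s_2 = 229/1877
  a_s_3 = 475/1877
  a_s_4 = 762/1877

Starting state is s_2, so the absorption probability is a_s_2 = 229/1877.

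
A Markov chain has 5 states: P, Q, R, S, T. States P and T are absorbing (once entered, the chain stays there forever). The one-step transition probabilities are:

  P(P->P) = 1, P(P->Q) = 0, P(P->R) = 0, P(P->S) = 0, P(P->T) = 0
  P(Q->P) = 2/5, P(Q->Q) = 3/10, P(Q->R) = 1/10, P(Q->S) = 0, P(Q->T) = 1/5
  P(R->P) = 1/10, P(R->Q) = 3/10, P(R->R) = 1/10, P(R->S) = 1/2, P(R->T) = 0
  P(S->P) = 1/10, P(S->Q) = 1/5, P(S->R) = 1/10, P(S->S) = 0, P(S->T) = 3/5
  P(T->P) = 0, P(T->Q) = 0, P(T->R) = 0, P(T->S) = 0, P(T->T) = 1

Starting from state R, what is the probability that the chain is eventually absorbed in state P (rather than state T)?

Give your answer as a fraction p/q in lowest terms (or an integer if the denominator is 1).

Answer: 53/111

Derivation:
Let a_i = P(absorbed in P | start in state i).
Boundary conditions: a_P = 1, a_T = 0.
For each transient state i, a_i = sum_j P(i->j) * a_j:
  a_Q = 2/5*a_P + 3/10*a_Q + 1/10*a_R + 0*a_S + 1/5*a_T
  a_R = 1/10*a_P + 3/10*a_Q + 1/10*a_R + 1/2*a_S + 0*a_T
  a_S = 1/10*a_P + 1/5*a_Q + 1/10*a_R + 0*a_S + 3/5*a_T

Substituting a_P = 1 and a_T = 0, rearrange to (I - Q) a = r where r[i] = P(i -> P):
  [7/10, -1/10, 0] . (a_Q, a_R, a_S) = 2/5
  [-3/10, 9/10, -1/2] . (a_Q, a_R, a_S) = 1/10
  [-1/5, -1/10, 1] . (a_Q, a_R, a_S) = 1/10

Solving yields:
  a_Q = 71/111
  a_R = 53/111
  a_S = 51/185

Starting state is R, so the absorption probability is a_R = 53/111.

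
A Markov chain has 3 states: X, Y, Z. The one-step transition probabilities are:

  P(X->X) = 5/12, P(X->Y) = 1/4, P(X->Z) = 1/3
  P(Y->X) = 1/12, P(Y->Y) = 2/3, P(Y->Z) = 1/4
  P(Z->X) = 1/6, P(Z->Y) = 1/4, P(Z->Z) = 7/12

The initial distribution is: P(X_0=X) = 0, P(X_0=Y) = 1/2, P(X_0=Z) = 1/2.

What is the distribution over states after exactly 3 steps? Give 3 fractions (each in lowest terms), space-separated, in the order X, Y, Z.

Answer: 587/3456 1499/3456 685/1728

Derivation:
Propagating the distribution step by step (d_{t+1} = d_t * P):
d_0 = (X=0, Y=1/2, Z=1/2)
  d_1[X] = 0*5/12 + 1/2*1/12 + 1/2*1/6 = 1/8
  d_1[Y] = 0*1/4 + 1/2*2/3 + 1/2*1/4 = 11/24
  d_1[Z] = 0*1/3 + 1/2*1/4 + 1/2*7/12 = 5/12
d_1 = (X=1/8, Y=11/24, Z=5/12)
  d_2[X] = 1/8*5/12 + 11/24*1/12 + 5/12*1/6 = 23/144
  d_2[Y] = 1/8*1/4 + 11/24*2/3 + 5/12*1/4 = 127/288
  d_2[Z] = 1/8*1/3 + 11/24*1/4 + 5/12*7/12 = 115/288
d_2 = (X=23/144, Y=127/288, Z=115/288)
  d_3[X] = 23/144*5/12 + 127/288*1/12 + 115/288*1/6 = 587/3456
  d_3[Y] = 23/144*1/4 + 127/288*2/3 + 115/288*1/4 = 1499/3456
  d_3[Z] = 23/144*1/3 + 127/288*1/4 + 115/288*7/12 = 685/1728
d_3 = (X=587/3456, Y=1499/3456, Z=685/1728)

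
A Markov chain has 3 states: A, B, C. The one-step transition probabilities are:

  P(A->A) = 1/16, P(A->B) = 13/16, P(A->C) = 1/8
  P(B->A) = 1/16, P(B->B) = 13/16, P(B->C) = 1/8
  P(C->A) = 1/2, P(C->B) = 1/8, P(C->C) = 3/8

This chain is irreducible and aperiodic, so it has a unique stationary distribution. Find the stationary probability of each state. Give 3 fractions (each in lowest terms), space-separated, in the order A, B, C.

The stationary distribution satisfies pi = pi * P, i.e.:
  pi_A = 1/16*pi_A + 1/16*pi_B + 1/2*pi_C
  pi_B = 13/16*pi_A + 13/16*pi_B + 1/8*pi_C
  pi_C = 1/8*pi_A + 1/8*pi_B + 3/8*pi_C
with normalization: pi_A + pi_B + pi_C = 1.

Using the first 2 balance equations plus normalization, the linear system A*pi = b is:
  [-15/16, 1/16, 1/2] . pi = 0
  [13/16, -3/16, 1/8] . pi = 0
  [1, 1, 1] . pi = 1

Solving yields:
  pi_A = 13/96
  pi_B = 67/96
  pi_C = 1/6

Verification (pi * P):
  13/96*1/16 + 67/96*1/16 + 1/6*1/2 = 13/96 = pi_A  (ok)
  13/96*13/16 + 67/96*13/16 + 1/6*1/8 = 67/96 = pi_B  (ok)
  13/96*1/8 + 67/96*1/8 + 1/6*3/8 = 1/6 = pi_C  (ok)

Answer: 13/96 67/96 1/6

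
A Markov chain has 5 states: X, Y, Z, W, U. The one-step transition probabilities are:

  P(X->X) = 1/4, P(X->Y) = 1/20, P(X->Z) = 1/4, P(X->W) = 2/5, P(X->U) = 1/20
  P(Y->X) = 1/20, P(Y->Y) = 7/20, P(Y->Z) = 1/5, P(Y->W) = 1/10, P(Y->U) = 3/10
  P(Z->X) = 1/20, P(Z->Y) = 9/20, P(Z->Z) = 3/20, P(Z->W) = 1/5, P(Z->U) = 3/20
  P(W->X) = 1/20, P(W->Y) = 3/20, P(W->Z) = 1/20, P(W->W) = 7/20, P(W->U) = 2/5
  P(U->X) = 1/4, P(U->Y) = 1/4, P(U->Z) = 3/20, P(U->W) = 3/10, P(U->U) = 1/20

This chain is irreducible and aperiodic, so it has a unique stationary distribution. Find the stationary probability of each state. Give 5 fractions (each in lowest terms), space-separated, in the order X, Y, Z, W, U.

The stationary distribution satisfies pi = pi * P, i.e.:
  pi_X = 1/4*pi_X + 1/20*pi_Y + 1/20*pi_Z + 1/20*pi_W + 1/4*pi_U
  pi_Y = 1/20*pi_X + 7/20*pi_Y + 9/20*pi_Z + 3/20*pi_W + 1/4*pi_U
  pi_Z = 1/4*pi_X + 1/5*pi_Y + 3/20*pi_Z + 1/20*pi_W + 3/20*pi_U
  pi_W = 2/5*pi_X + 1/10*pi_Y + 1/5*pi_Z + 7/20*pi_W + 3/10*pi_U
  pi_U = 1/20*pi_X + 3/10*pi_Y + 3/20*pi_Z + 2/5*pi_W + 1/20*pi_U
with normalization: pi_X + pi_Y + pi_Z + pi_W + pi_U = 1.

Using the first 4 balance equations plus normalization, the linear system A*pi = b is:
  [-3/4, 1/20, 1/20, 1/20, 1/4] . pi = 0
  [1/20, -13/20, 9/20, 3/20, 1/4] . pi = 0
  [1/4, 1/5, -17/20, 1/20, 3/20] . pi = 0
  [2/5, 1/10, 1/5, -13/20, 3/10] . pi = 0
  [1, 1, 1, 1, 1] . pi = 1

Solving yields:
  pi_X = 3809/32460
  pi_Y = 277/1082
  pi_Z = 2413/16230
  pi_W = 1399/5410
  pi_U = 7121/32460

Verification (pi * P):
  3809/32460*1/4 + 277/1082*1/20 + 2413/16230*1/20 + 1399/5410*1/20 + 7121/32460*1/4 = 3809/32460 = pi_X  (ok)
  3809/32460*1/20 + 277/1082*7/20 + 2413/16230*9/20 + 1399/5410*3/20 + 7121/32460*1/4 = 277/1082 = pi_Y  (ok)
  3809/32460*1/4 + 277/1082*1/5 + 2413/16230*3/20 + 1399/5410*1/20 + 7121/32460*3/20 = 2413/16230 = pi_Z  (ok)
  3809/32460*2/5 + 277/1082*1/10 + 2413/16230*1/5 + 1399/5410*7/20 + 7121/32460*3/10 = 1399/5410 = pi_W  (ok)
  3809/32460*1/20 + 277/1082*3/10 + 2413/16230*3/20 + 1399/5410*2/5 + 7121/32460*1/20 = 7121/32460 = pi_U  (ok)

Answer: 3809/32460 277/1082 2413/16230 1399/5410 7121/32460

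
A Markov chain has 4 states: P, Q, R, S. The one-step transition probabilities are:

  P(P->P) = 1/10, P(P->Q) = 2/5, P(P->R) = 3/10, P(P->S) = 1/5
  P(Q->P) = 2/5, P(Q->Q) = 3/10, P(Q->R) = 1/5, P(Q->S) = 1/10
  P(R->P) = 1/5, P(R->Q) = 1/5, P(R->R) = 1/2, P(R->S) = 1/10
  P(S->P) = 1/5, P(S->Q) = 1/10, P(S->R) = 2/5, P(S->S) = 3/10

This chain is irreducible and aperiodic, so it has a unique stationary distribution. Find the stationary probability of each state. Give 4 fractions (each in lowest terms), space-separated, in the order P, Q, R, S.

Answer: 29/127 65/254 46/127 39/254

Derivation:
The stationary distribution satisfies pi = pi * P, i.e.:
  pi_P = 1/10*pi_P + 2/5*pi_Q + 1/5*pi_R + 1/5*pi_S
  pi_Q = 2/5*pi_P + 3/10*pi_Q + 1/5*pi_R + 1/10*pi_S
  pi_R = 3/10*pi_P + 1/5*pi_Q + 1/2*pi_R + 2/5*pi_S
  pi_S = 1/5*pi_P + 1/10*pi_Q + 1/10*pi_R + 3/10*pi_S
with normalization: pi_P + pi_Q + pi_R + pi_S = 1.

Using the first 3 balance equations plus normalization, the linear system A*pi = b is:
  [-9/10, 2/5, 1/5, 1/5] . pi = 0
  [2/5, -7/10, 1/5, 1/10] . pi = 0
  [3/10, 1/5, -1/2, 2/5] . pi = 0
  [1, 1, 1, 1] . pi = 1

Solving yields:
  pi_P = 29/127
  pi_Q = 65/254
  pi_R = 46/127
  pi_S = 39/254

Verification (pi * P):
  29/127*1/10 + 65/254*2/5 + 46/127*1/5 + 39/254*1/5 = 29/127 = pi_P  (ok)
  29/127*2/5 + 65/254*3/10 + 46/127*1/5 + 39/254*1/10 = 65/254 = pi_Q  (ok)
  29/127*3/10 + 65/254*1/5 + 46/127*1/2 + 39/254*2/5 = 46/127 = pi_R  (ok)
  29/127*1/5 + 65/254*1/10 + 46/127*1/10 + 39/254*3/10 = 39/254 = pi_S  (ok)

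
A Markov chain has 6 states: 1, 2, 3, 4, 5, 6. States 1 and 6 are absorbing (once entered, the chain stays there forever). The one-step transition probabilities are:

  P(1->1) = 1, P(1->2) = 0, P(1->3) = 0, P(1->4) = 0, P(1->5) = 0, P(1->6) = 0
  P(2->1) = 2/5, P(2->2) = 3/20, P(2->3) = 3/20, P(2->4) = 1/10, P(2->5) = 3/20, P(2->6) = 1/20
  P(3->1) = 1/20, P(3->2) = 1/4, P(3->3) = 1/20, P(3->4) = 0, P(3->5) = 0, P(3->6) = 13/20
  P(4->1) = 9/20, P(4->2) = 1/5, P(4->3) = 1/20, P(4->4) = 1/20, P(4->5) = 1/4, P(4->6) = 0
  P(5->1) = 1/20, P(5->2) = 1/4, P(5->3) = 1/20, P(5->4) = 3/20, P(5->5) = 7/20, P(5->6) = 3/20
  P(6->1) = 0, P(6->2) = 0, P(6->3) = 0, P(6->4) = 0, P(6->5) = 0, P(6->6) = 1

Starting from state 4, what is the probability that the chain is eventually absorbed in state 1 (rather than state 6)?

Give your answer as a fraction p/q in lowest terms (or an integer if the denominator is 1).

Let a_i = P(absorbed in 1 | start in state i).
Boundary conditions: a_1 = 1, a_6 = 0.
For each transient state i, a_i = sum_j P(i->j) * a_j:
  a_2 = 2/5*a_1 + 3/20*a_2 + 3/20*a_3 + 1/10*a_4 + 3/20*a_5 + 1/20*a_6
  a_3 = 1/20*a_1 + 1/4*a_2 + 1/20*a_3 + 0*a_4 + 0*a_5 + 13/20*a_6
  a_4 = 9/20*a_1 + 1/5*a_2 + 1/20*a_3 + 1/20*a_4 + 1/4*a_5 + 0*a_6
  a_5 = 1/20*a_1 + 1/4*a_2 + 1/20*a_3 + 3/20*a_4 + 7/20*a_5 + 3/20*a_6

Substituting a_1 = 1 and a_6 = 0, rearrange to (I - Q) a = r where r[i] = P(i -> 1):
  [17/20, -3/20, -1/10, -3/20] . (a_2, a_3, a_4, a_5) = 2/5
  [-1/4, 19/20, 0, 0] . (a_2, a_3, a_4, a_5) = 1/20
  [-1/5, -1/20, 19/20, -1/4] . (a_2, a_3, a_4, a_5) = 9/20
  [-1/4, -1/20, -3/20, 13/20] . (a_2, a_3, a_4, a_5) = 1/20

Solving yields:
  a_2 = 2280/3259
  a_3 = 14659/61921
  a_4 = 48077/61921
  a_5 = 33647/61921

Starting state is 4, so the absorption probability is a_4 = 48077/61921.

Answer: 48077/61921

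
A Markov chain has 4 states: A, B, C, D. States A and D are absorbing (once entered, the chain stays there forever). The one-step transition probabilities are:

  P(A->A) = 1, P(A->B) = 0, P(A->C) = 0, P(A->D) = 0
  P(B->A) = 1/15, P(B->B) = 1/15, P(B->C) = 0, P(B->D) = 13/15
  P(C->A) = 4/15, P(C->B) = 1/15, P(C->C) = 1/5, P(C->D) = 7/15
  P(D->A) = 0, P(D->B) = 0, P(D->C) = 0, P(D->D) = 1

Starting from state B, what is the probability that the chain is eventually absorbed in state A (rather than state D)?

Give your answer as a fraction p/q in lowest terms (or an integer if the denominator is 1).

Let a_i = P(absorbed in A | start in state i).
Boundary conditions: a_A = 1, a_D = 0.
For each transient state i, a_i = sum_j P(i->j) * a_j:
  a_B = 1/15*a_A + 1/15*a_B + 0*a_C + 13/15*a_D
  a_C = 4/15*a_A + 1/15*a_B + 1/5*a_C + 7/15*a_D

Substituting a_A = 1 and a_D = 0, rearrange to (I - Q) a = r where r[i] = P(i -> A):
  [14/15, 0] . (a_B, a_C) = 1/15
  [-1/15, 4/5] . (a_B, a_C) = 4/15

Solving yields:
  a_B = 1/14
  a_C = 19/56

Starting state is B, so the absorption probability is a_B = 1/14.

Answer: 1/14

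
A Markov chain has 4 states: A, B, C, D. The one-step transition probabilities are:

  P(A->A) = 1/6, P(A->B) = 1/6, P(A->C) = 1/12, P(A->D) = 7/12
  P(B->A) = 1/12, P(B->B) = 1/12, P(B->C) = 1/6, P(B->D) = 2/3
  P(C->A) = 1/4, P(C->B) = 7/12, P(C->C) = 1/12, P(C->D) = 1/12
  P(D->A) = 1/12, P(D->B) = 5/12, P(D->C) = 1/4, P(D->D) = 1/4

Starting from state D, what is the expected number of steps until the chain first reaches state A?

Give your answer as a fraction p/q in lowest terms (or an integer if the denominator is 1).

Answer: 113/13

Derivation:
Let h_i = expected steps to first reach A from state i.
Boundary: h_A = 0.
First-step equations for the other states:
  h_B = 1 + 1/12*h_A + 1/12*h_B + 1/6*h_C + 2/3*h_D
  h_C = 1 + 1/4*h_A + 7/12*h_B + 1/12*h_C + 1/12*h_D
  h_D = 1 + 1/12*h_A + 5/12*h_B + 1/4*h_C + 1/4*h_D

Substituting h_A = 0 and rearranging gives the linear system (I - Q) h = 1:
  [11/12, -1/6, -2/3] . (h_B, h_C, h_D) = 1
  [-7/12, 11/12, -1/12] . (h_B, h_C, h_D) = 1
  [-5/12, -1/4, 3/4] . (h_B, h_C, h_D) = 1

Solving yields:
  h_B = 114/13
  h_C = 97/13
  h_D = 113/13

Starting state is D, so the expected hitting time is h_D = 113/13.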